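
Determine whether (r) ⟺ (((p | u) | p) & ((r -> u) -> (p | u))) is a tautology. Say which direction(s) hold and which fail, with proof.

[⇒] This fails. Under u = F, p = F, r = T, the left side is true but the right side is false.

[⇐] This fails. Under u = T, p = F, r = F, the left side is false but the right side is true.

Neither implication holds.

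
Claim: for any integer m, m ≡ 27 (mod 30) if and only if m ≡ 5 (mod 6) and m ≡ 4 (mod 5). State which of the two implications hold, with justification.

Neither direction holds.

Forward direction. This fails: m = 27 gives 27 ≡ 27 (mod 30) but 27 ≡ 3 (mod 6), so the conjunction on the right does not hold.

Converse. This fails: m = 29 satisfies both congruences on the right (29 ≡ 5 mod 6 and 29 ≡ 4 mod 5) yet 29 ≡ 29 (mod 30), not 27.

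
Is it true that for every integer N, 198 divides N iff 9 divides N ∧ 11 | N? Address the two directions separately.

Forward direction. If 198 ∣ N, write N = 198q. Since 198 = 22·9, N = 9·(22q), so 9 ∣ N; and since 198 = 18·11, N = 11·(18q), so 11 ∣ N.

Converse. This fails: take N = 99. Both 9 ∣ 99 and 11 ∣ 99, yet 99 is not a multiple of 198 (since 99 = 0·198 + 99), so 198 ∤ 99.

Only the forward implication holds.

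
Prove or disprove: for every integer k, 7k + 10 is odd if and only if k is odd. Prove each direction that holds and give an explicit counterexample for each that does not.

(→) Suppose 7k + 10 is odd. Since 7 is odd, 7k and k have the same parity, so 7k + 10 ≡ k + 10 (mod 2). As 10 is even, 7k + 10 is odd exactly when k is odd. Thus k is odd.

(←) Conversely, suppose k is odd; write k = 2j + 1. Then 7k + 10 = 7·(2j + 1) + 10 = 2·7j + 17, which is odd.

Both directions hold; the statement is true.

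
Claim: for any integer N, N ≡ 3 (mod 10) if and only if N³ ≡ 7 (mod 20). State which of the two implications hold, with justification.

Forward direction. This fails: take N = 13. Then 13 ≡ 3 (mod 10), but 13³ = 2197 ≡ 17 (mod 20), not 7.

Converse. The residues r modulo 20 with r³ ≡ 7 (mod 20) are exactly {3}, and each is ≡ 3 (mod 10).

Only the reverse direction holds.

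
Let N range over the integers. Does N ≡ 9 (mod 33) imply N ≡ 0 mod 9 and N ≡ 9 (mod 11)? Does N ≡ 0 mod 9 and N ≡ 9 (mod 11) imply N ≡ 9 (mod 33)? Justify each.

The forward direction fails; the converse holds.

[⇐] If N ≡ 0 (mod 9) and N ≡ 9 (mod 11), then by the Chinese remainder theorem N ≡ 9 (mod 99). Since 9 ≡ 9 (mod 33) and 33 ∣ 99, we get N ≡ 9 (mod 33).

[⇒] This fails: N = 42 gives 42 ≡ 9 (mod 33) but 42 ≡ 6 (mod 9), so the conjunction on the right does not hold.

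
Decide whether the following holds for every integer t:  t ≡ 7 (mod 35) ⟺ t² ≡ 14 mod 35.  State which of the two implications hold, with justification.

Only the forward implication holds.

(⇒) Suppose t ≡ 7 (mod 35). Write t = 35j + 7. Then (35j + 7)² = 1225j² + 490j + 49 = 35(35j² + 14j + 1) + 14, so t² ≡ 14 (mod 35).

(⇐) This fails: take t = 28. Then 28² = 784 ≡ 14 (mod 35), yet 28 ≡ 28 (mod 35), not 7.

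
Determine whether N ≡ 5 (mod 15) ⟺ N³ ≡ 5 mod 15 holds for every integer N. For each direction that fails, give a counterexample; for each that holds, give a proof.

[⇐] Suppose N³ ≡ 5 (mod 15). The only residue r in {0, …, 14} with r³ ≡ 5 (mod 15) is r = 5, so N ≡ 5 (mod 15).

[⇒] Suppose N ≡ 5 (mod 15). Write N = 15j + 5. Then (15j + 5)³ = 3375j³ + 3375j² + 1125j + 125 = 15(225j³ + 225j² + 75j + 8) + 5, so N³ ≡ 5 (mod 15).

Both directions hold.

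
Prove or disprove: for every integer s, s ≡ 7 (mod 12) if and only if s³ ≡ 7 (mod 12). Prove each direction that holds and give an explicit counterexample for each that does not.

The biconditional holds.

Converse. Suppose s³ ≡ 7 (mod 12). The only residue r in {0, …, 11} with r³ ≡ 7 (mod 12) is r = 7, so s ≡ 7 (mod 12).

Forward direction. Suppose s ≡ 7 (mod 12). Write s = 12j + 7. Then (12j + 7)³ = 1728j³ + 3024j² + 1764j + 343 = 12(144j³ + 252j² + 147j + 28) + 7, so s³ ≡ 7 (mod 12).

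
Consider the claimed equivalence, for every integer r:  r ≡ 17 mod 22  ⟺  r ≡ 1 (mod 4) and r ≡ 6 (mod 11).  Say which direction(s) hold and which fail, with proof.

Not equivalent: only (⇐) holds.

Converse. If r ≡ 1 (mod 4) and r ≡ 6 (mod 11), then by the Chinese remainder theorem r ≡ 17 (mod 44). Since 17 ≡ 17 (mod 22) and 22 ∣ 44, we get r ≡ 17 (mod 22).

Forward direction. This fails: r = 39 gives 39 ≡ 17 (mod 22) but 39 ≡ 3 (mod 4), so the conjunction on the right does not hold.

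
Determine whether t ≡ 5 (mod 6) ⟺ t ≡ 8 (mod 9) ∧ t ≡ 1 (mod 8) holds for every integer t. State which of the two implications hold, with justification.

(⇒) fails; (⇐) holds.

(⇒) This fails: t = 65 gives 65 ≡ 5 (mod 6) but 65 ≡ 2 (mod 9), so the conjunction on the right does not hold.

(⇐) Conversely, if t ≡ 8 (mod 9) and t ≡ 1 (mod 8), then by the Chinese remainder theorem t ≡ 17 (mod 72). Since 17 ≡ 5 (mod 6) and 6 ∣ 72, we get t ≡ 5 (mod 6).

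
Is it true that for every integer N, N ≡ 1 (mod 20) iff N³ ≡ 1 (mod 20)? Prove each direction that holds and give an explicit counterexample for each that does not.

Both directions hold.

(⟸) Suppose N³ ≡ 1 (mod 20). The only residue r in {0, …, 19} with r³ ≡ 1 (mod 20) is r = 1, so N ≡ 1 (mod 20).

(⟹) Suppose N ≡ 1 (mod 20). Write N = 20j + 1. Then (20j + 1)³ = 8000j³ + 1200j² + 60j + 1 = 20(400j³ + 60j² + 3j) + 1, so N³ ≡ 1 (mod 20).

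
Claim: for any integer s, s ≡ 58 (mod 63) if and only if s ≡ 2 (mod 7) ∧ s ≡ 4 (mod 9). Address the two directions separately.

Equivalent; both directions hold.

[⇒] Suppose s ≡ 58 (mod 63); write s = 63j + 58. Since 7 ∣ 63, reducing mod 7 gives s ≡ 58 ≡ 2 (mod 7); since 9 ∣ 63, reducing mod 9 gives s ≡ 58 ≡ 4 (mod 9).

[⇐] Conversely, if s ≡ 2 (mod 7) and s ≡ 4 (mod 9), then by the Chinese remainder theorem s ≡ 58 (mod 63). This is exactly s ≡ 58 (mod 63).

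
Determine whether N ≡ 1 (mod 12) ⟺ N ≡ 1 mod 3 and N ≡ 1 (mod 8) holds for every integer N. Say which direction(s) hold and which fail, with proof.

Not equivalent: only (⇐) holds.

[⇒] This fails: N = 13 gives 13 ≡ 1 (mod 12) but 13 ≡ 5 (mod 8), so the conjunction on the right does not hold.

[⇐] Conversely, if N ≡ 1 (mod 3) and N ≡ 1 (mod 8), then by the Chinese remainder theorem N ≡ 1 (mod 24). Since 1 ≡ 1 (mod 12) and 12 ∣ 24, we get N ≡ 1 (mod 12).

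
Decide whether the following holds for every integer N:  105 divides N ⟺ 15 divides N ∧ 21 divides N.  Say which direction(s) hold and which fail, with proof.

Both directions hold.

(⇒) If 105 ∣ N, write N = 105q. Since 105 = 7·15, N = 15·(7q), so 15 ∣ N; and since 105 = 5·21, N = 21·(5q), so 21 ∣ N.

(⇐) Suppose 15 ∣ N and 21 ∣ N. Any common multiple of 15 and 21 is a multiple of their lcm; here lcm(15, 21) = 15·21/gcd(15, 21) = 315/3 = 105, so 105 ∣ N.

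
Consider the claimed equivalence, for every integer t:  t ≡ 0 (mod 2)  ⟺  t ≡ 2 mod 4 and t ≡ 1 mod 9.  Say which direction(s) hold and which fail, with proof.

(⟹) This fails: t = 0 gives 0 ≡ 0 (mod 2) but 0 ≡ 0 (mod 4), so the conjunction on the right does not hold.

(⟸) Conversely, if t ≡ 2 (mod 4) and t ≡ 1 (mod 9), then by the Chinese remainder theorem t ≡ 10 (mod 36). Since 10 ≡ 0 (mod 2) and 2 ∣ 36, we get t ≡ 0 (mod 2).

The forward direction fails; the converse holds.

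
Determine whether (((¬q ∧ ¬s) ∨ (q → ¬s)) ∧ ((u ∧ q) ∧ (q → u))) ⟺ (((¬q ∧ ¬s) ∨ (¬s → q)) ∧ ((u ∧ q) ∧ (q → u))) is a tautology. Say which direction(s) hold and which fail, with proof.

The forward direction holds; the converse fails.

(⟹) Assume the antecedent. If u is true, the antecedent forces (u = T, q = T, s = F), and the consequent holds there. If u is false, the antecedent cannot hold. Either way the consequent holds.

(⟸) This fails. Under u = T, q = T, s = T, the left side is false but the right side is true.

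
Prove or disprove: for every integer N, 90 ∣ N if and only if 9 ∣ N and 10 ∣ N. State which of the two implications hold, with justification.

(⇒) If 90 ∣ N, write N = 90q. Since 90 = 10·9, N = 9·(10q), so 9 ∣ N; and since 90 = 9·10, N = 10·(9q), so 10 ∣ N.

(⇐) Suppose 9 ∣ N and 10 ∣ N. Any common multiple of 9 and 10 is a multiple of their lcm; here gcd(9, 10) = 1, so lcm(9, 10) = 9·10 = 90, so 90 ∣ N.

The biconditional holds.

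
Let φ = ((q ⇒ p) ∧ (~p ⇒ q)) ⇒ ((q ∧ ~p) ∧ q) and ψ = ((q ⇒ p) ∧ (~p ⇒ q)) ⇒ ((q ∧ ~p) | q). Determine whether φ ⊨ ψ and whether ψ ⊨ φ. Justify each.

Only the forward direction holds.

(⟹) Assume the antecedent. If p is true, the antecedent cannot hold. If p is false, the consequent reduces to true regardless of the other variables. Either way the consequent holds.

(⟸) This fails. Under p = T, q = T, the left side is false but the right side is true.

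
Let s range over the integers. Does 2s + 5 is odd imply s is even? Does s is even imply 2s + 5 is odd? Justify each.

(⇒) This fails: take s = 3. Then 2s + 5 = 11, which is odd, yet s = 3 is odd, not even.

(⇐) Suppose s is even. Since 2 is even, 2s is even for every s, so 2s + 5 has the same parity as 5, which is odd. Hence 2s + 5 is odd.

The forward direction fails; the converse holds.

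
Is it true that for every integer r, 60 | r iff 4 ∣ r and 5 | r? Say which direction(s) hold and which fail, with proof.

Forward direction. If 60 ∣ r, write r = 60q. Since 60 = 15·4, r = 4·(15q), so 4 ∣ r; and since 60 = 12·5, r = 5·(12q), so 5 ∣ r.

Converse. This fails: take r = 20. Both 4 ∣ 20 and 5 ∣ 20, yet 20 is not a multiple of 60 (since 20 = 0·60 + 20), so 60 ∤ 20.

(⇒) holds; (⇐) fails.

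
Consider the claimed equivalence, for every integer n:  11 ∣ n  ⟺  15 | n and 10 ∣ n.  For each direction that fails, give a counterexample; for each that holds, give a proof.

Neither direction holds.

(→) This fails: take n = 11. Certainly 11 ∣ 11, but 15 ∤ 11.

(←) This fails: take n = 30. Both 15 ∣ 30 and 10 ∣ 30, yet 30 is not a multiple of 11 (since 30 = 2·11 + 8), so 11 ∤ 30.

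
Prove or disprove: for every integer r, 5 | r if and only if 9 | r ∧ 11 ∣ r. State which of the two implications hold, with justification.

Neither implication holds.

[⇒] This fails: take r = 5. Certainly 5 ∣ 5, but 9 ∤ 5.

[⇐] This fails: take r = 99. Both 9 ∣ 99 and 11 ∣ 99, yet 99 is not a multiple of 5 (since 99 = 19·5 + 4), so 5 ∤ 99.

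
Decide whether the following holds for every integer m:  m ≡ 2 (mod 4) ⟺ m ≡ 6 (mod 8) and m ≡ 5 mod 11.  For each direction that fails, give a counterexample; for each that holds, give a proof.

(⇒) fails; (⇐) holds.

(⟸) If m ≡ 6 (mod 8) and m ≡ 5 (mod 11), then by the Chinese remainder theorem m ≡ 38 (mod 88). Since 38 ≡ 2 (mod 4) and 4 ∣ 88, we get m ≡ 2 (mod 4).

(⟹) This fails: m = 2 gives 2 ≡ 2 (mod 4) but 2 ≡ 2 (mod 8), so the conjunction on the right does not hold.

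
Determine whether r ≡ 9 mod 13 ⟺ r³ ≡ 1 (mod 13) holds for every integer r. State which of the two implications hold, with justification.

Only the forward implication holds.

[⇐] This fails: take r = 1. Then 1³ = 1 ≡ 1 (mod 13), yet 1 ≡ 1 (mod 13), not 9.

[⇒] Suppose r ≡ 9 mod 13. Write r = 13j + 9. Then (13j + 9)³ = 2197j³ + 4563j² + 3159j + 729 = 13(169j³ + 351j² + 243j + 56) + 1, so r³ ≡ 1 (mod 13).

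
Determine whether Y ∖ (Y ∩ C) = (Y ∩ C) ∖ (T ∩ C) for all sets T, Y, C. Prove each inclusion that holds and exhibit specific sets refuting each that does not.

Both inclusions fail.

Forward inclusion. This inclusion fails. Take T = ∅, Y = {1}, C = ∅; then 1 ∈ Y ∖ (Y ∩ C) but 1 ∉ (Y ∩ C) ∖ (T ∩ C).

Reverse inclusion. This inclusion fails. Take T = ∅, Y = {1}, C = {1}; then 1 ∈ (Y ∩ C) ∖ (T ∩ C) but 1 ∉ Y ∖ (Y ∩ C).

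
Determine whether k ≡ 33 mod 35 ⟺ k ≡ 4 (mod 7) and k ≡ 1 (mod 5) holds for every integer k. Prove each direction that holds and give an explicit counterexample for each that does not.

[⇒] This fails: k = 33 gives 33 ≡ 33 (mod 35) but 33 ≡ 5 (mod 7), so the conjunction on the right does not hold.

[⇐] This fails: k = 11 satisfies both congruences on the right (11 ≡ 4 mod 7 and 11 ≡ 1 mod 5) yet 11 ≡ 11 (mod 35), not 33.

(⇒) fails and (⇐) fails.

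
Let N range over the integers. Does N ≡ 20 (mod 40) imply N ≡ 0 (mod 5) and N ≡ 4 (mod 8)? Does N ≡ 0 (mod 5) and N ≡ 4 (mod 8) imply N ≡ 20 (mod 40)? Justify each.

(←) If N ≡ 0 (mod 5) and N ≡ 4 (mod 8), then by the Chinese remainder theorem N ≡ 20 (mod 40). This is exactly N ≡ 20 (mod 40).

(→) Suppose N ≡ 20 (mod 40); write N = 40j + 20. Since 5 ∣ 40, reducing mod 5 gives N ≡ 20 ≡ 0 (mod 5); since 8 ∣ 40, reducing mod 8 gives N ≡ 20 ≡ 4 (mod 8).

Both directions hold; the statement is true.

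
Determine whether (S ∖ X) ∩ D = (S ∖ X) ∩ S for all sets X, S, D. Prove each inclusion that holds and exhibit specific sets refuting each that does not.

(⊆) Let x ∈ (S ∖ X) ∩ D. Then x ∈ S ∩ D and x ∉ X, from which x ∈ (S ∖ X) ∩ S.

(⊇) This inclusion fails. Take X = ∅, S = {1}, D = ∅; then 1 ∈ (S ∖ X) ∩ S but 1 ∉ (S ∖ X) ∩ D.

The sets are not equal: only the forward inclusion holds.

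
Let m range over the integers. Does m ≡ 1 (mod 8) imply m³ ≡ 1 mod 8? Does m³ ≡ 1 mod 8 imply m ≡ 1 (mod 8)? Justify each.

Equivalent; both directions hold.

[⇒] Suppose m ≡ 1 (mod 8). Write m = 8j + 1. Then (8j + 1)³ = 512j³ + 192j² + 24j + 1 = 8(64j³ + 24j² + 3j) + 1, so m³ ≡ 1 (mod 8).

[⇐] Conversely, suppose m³ ≡ 1 (mod 8). The only residue r in {0, …, 7} with r³ ≡ 1 (mod 8) is r = 1, so m ≡ 1 (mod 8).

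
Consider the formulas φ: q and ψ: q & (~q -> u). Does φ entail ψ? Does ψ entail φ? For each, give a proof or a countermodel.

Equivalent; both directions hold.

Forward direction. Assume the antecedent. If q is true, q & (~q -> u) reduces to true regardless of the other variables. If q is false, the antecedent cannot hold. Either way q & (~q -> u) holds.

Converse. Assume the antecedent. If q is true, q reduces to true regardless of the other variables. If q is false, the antecedent cannot hold. Either way q holds.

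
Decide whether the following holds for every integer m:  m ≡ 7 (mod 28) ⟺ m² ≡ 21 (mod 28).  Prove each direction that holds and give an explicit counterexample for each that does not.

(⟹) Suppose m ≡ 7 (mod 28). Write m = 28j + 7. Then (28j + 7)² = 784j² + 392j + 49 = 28(28j² + 14j + 1) + 21, so m² ≡ 21 (mod 28).

(⟸) This fails: take m = 21. Then 21² = 441 ≡ 21 (mod 28), yet 21 ≡ 21 (mod 28), not 7.

The forward direction holds; the converse fails.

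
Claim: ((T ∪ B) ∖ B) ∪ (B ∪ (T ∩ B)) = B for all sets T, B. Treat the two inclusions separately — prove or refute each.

The sets are not equal: only the reverse inclusion holds.

(⊆) This inclusion fails. Take T = {1}, B = ∅; then 1 ∈ ((T ∪ B) ∖ B) ∪ (B ∪ (T ∩ B)) but 1 ∉ B.

(⊇) Let x ∈ B. Then either x ∈ B and x ∉ T; or x ∈ T ∩ B. In each case x ∈ ((T ∪ B) ∖ B) ∪ (B ∪ (T ∩ B)), so B ⊆ ((T ∪ B) ∖ B) ∪ (B ∪ (T ∩ B)).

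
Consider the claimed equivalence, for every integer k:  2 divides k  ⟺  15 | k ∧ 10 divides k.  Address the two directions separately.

(⇒) This fails: take k = 2. Certainly 2 ∣ 2, but 15 ∤ 2.

(⇐) Suppose 15 ∣ k and 10 ∣ k. Any common multiple of 15 and 10 is a multiple of their lcm; here lcm(15, 10) = 15·10/gcd(15, 10) = 150/5 = 30, so 30 ∣ k. Since 2 ∣ 30, it follows that 2 ∣ k.

(⇒) fails; (⇐) holds.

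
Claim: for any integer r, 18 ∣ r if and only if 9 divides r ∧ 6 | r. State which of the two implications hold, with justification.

(→) If 18 ∣ r, write r = 18q. Since 18 = 2·9, r = 9·(2q), so 9 ∣ r; and since 18 = 3·6, r = 6·(3q), so 6 ∣ r.

(←) Suppose 9 ∣ r and 6 ∣ r. Any common multiple of 9 and 6 is a multiple of their lcm; here lcm(9, 6) = 9·6/gcd(9, 6) = 54/3 = 18, so 18 ∣ r.

Both directions hold.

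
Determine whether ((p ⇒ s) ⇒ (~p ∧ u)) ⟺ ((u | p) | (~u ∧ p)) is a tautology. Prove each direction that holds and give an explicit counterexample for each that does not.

(⟸) This fails. Under p = T, u = F, s = T, the left side is false but the right side is true.

(⟹) Assume the antecedent. If p is true, (u | p) | (~u ∧ p) reduces to true regardless of the other variables. If p is false, the antecedent forces (p = F, u = T, s = F) or (p = F, u = T, s = T), and (u | p) | (~u ∧ p) holds there. Either way (u | p) | (~u ∧ p) holds.

Only the forward direction holds.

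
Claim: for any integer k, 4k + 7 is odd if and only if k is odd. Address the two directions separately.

[⇒] This fails: take k = 6. Then 4k + 7 = 31, which is odd, yet k = 6 is even, not odd.

[⇐] Suppose k is odd. Since 4 is even, 4k is even for every k, so 4k + 7 has the same parity as 7, which is odd. Hence 4k + 7 is odd.

(⇒) fails; (⇐) holds.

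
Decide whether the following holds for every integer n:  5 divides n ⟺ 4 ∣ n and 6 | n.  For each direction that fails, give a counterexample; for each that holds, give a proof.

Neither direction holds.

Forward direction. This fails: take n = 5. Certainly 5 ∣ 5, but 4 ∤ 5.

Converse. This fails: take n = 12. Both 4 ∣ 12 and 6 ∣ 12, yet 12 is not a multiple of 5 (since 12 = 2·5 + 2), so 5 ∤ 12.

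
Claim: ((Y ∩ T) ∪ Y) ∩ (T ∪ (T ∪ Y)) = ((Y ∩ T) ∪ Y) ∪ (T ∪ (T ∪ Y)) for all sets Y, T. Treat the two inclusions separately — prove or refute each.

(⊆) Let x ∈ ((Y ∩ T) ∪ Y) ∩ (T ∪ (T ∪ Y)). Then either x ∈ Y and x ∉ T; or x ∈ Y ∩ T. In each case x ∈ ((Y ∩ T) ∪ Y) ∪ (T ∪ (T ∪ Y)), so ((Y ∩ T) ∪ Y) ∩ (T ∪ (T ∪ Y)) ⊆ ((Y ∩ T) ∪ Y) ∪ (T ∪ (T ∪ Y)).

(⊇) This inclusion fails. Take Y = ∅, T = {1}; then 1 ∈ ((Y ∩ T) ∪ Y) ∪ (T ∪ (T ∪ Y)) but 1 ∉ ((Y ∩ T) ∪ Y) ∩ (T ∪ (T ∪ Y)).

The sets are not equal: only the forward inclusion holds.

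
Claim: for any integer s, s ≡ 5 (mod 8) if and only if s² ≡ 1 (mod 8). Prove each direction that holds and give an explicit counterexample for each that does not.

(⟹) Suppose s ≡ 5 (mod 8). Write s = 8j + 5. Then (8j + 5)² = 64j² + 80j + 25 = 8(8j² + 10j + 3) + 1, so s² ≡ 1 (mod 8).

(⟸) This fails: take s = 1. Then 1² = 1 ≡ 1 (mod 8), yet 1 ≡ 1 (mod 8), not 5.

Only the forward implication holds.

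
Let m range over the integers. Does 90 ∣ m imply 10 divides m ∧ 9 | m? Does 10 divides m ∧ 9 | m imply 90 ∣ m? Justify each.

(⟸) Suppose 10 ∣ m and 9 ∣ m. Any common multiple of 10 and 9 is a multiple of their lcm; here gcd(10, 9) = 1, so lcm(10, 9) = 10·9 = 90, so 90 ∣ m.

(⟹) If 90 ∣ m, write m = 90q. Since 90 = 9·10, m = 10·(9q), so 10 ∣ m; and since 90 = 10·9, m = 9·(10q), so 9 ∣ m.

Both directions hold; the statement is true.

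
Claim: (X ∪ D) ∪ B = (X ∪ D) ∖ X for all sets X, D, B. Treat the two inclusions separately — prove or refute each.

Only the reverse inclusion holds.

(⊆) This inclusion fails. Take X = {1}, D = ∅, B = ∅; then 1 ∈ (X ∪ D) ∪ B but 1 ∉ (X ∪ D) ∖ X.

(⊇) Let x ∈ (X ∪ D) ∖ X. Then either x ∈ D and x ∉ X, B; or x ∈ D ∩ B and x ∉ X. In each case x ∈ (X ∪ D) ∪ B, so (X ∪ D) ∖ X ⊆ (X ∪ D) ∪ B.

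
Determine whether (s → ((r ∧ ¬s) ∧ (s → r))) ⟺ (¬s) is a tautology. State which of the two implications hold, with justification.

The biconditional holds.

(⟹) Assume the antecedent. If s is true, the antecedent cannot hold. If s is false, ¬s reduces to true regardless of the other variables. Either way ¬s holds.

(⟸) Assume the antecedent. If s is true, the antecedent cannot hold. If s is false, s → ((r ∧ ¬s) ∧ (s → r)) reduces to true regardless of the other variables. Either way s → ((r ∧ ¬s) ∧ (s → r)) holds.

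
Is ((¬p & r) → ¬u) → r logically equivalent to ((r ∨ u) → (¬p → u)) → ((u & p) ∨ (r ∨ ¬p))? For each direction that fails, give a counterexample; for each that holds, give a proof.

(→) Assume the antecedent. If r is true, the consequent reduces to true regardless of the other variables. If r is false, the antecedent cannot hold. Either way the consequent holds.

(←) This fails. Under r = F, u = F, p = F, the left side is false but the right side is true.

(⇒) holds; (⇐) fails.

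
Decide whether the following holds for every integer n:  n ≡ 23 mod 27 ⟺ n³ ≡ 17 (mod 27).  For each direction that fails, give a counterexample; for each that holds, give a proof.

Converse. This fails: take n = 5. Then 5³ = 125 ≡ 17 (mod 27), yet 5 ≡ 5 (mod 27), not 23.

Forward direction. Suppose n ≡ 23 mod 27. Write n = 27j + 23. Then (27j + 23)³ = 19683j³ + 50301j² + 42849j + 12167 = 27(729j³ + 1863j² + 1587j + 450) + 17, so n³ ≡ 17 (mod 27).

(⇒) holds; (⇐) fails.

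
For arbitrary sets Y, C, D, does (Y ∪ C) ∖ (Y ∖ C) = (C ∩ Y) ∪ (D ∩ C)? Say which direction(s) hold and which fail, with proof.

(⊆) This inclusion fails. Take Y = ∅, C = {1}, D = ∅; then 1 ∈ (Y ∪ C) ∖ (Y ∖ C) but 1 ∉ (C ∩ Y) ∪ (D ∩ C).

(⊇) Let x ∈ (C ∩ Y) ∪ (D ∩ C). Then either x ∈ Y ∩ C and x ∉ D; or x ∈ C ∩ D and x ∉ Y; or x ∈ Y ∩ C ∩ D. In each case x ∈ (Y ∪ C) ∖ (Y ∖ C), so (C ∩ Y) ∪ (D ∩ C) ⊆ (Y ∪ C) ∖ (Y ∖ C).

(⊆) fails; (⊇) holds.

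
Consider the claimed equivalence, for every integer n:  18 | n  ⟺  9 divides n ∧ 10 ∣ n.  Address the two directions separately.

[⇐] Suppose 9 ∣ n and 10 ∣ n. Any common multiple of 9 and 10 is a multiple of their lcm; here gcd(9, 10) = 1, so lcm(9, 10) = 9·10 = 90, so 90 ∣ n. Since 18 ∣ 90, it follows that 18 ∣ n.

[⇒] This fails: take n = 18. Certainly 18 ∣ 18, but 10 ∤ 18.

Only the converse holds.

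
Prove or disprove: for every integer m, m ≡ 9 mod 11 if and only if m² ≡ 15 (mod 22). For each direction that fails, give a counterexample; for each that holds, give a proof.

(→) This fails: take m = 20. Then 20 ≡ 9 (mod 11), but 20² = 400 ≡ 4 (mod 22), not 15.

(←) This fails: take m = 13. Then 13² = 169 ≡ 15 (mod 22), yet 13 ≡ 2 (mod 11), not 9.

Neither direction holds.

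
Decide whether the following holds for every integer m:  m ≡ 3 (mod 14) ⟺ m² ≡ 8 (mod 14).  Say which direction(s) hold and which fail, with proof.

Neither direction holds.

Forward direction. This fails: take m = 3. Then 3 ≡ 3 (mod 14), but 3² = 9 ≡ 9 (mod 14), not 8.

Converse. This fails: take m = 6. Then 6² = 36 ≡ 8 (mod 14), yet 6 ≡ 6 (mod 14), not 3.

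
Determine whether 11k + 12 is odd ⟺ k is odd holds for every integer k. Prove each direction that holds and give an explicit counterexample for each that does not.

Forward direction. Suppose 11k + 12 is odd. Since 11 is odd, 11k and k have the same parity, so 11k + 12 ≡ k + 12 (mod 2). As 12 is even, 11k + 12 is odd exactly when k is odd. Thus k is odd.

Converse. Suppose k is odd; write k = 2j + 1. Then 11k + 12 = 11·(2j + 1) + 12 = 2·11j + 23, which is odd.

The biconditional holds.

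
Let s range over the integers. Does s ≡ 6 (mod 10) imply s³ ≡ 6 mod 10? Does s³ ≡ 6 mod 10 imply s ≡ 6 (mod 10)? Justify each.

[⇐] For the converse, argue contrapositively. If s ≢ 6 (mod 10), then s is congruent to one of 0, 1, 2, 3, 4, 5, 7, 8, 9 modulo 10, and these give s³ ≡ 0, 1, 8, 7, 4, 5, 3, 2, 9 respectively — never 6.

[⇒] Suppose s ≡ 6 (mod 10). Write s = 10j + 6. Then (10j + 6)³ = 1000j³ + 1800j² + 1080j + 216 = 10(100j³ + 180j² + 108j + 21) + 6, so s³ ≡ 6 (mod 10).

Both implications hold.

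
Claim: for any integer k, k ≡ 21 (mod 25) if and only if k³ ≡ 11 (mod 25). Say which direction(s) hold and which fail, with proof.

(←) Suppose k³ ≡ 11 (mod 25). The only residue r in {0, …, 24} with r³ ≡ 11 (mod 25) is r = 21, so k ≡ 21 (mod 25).

(→) Suppose k ≡ 21 (mod 25). Write k = 25j + 21. Then (25j + 21)³ = 15625j³ + 39375j² + 33075j + 9261 = 25(625j³ + 1575j² + 1323j + 370) + 11, so k³ ≡ 11 (mod 25).

Equivalent; both directions hold.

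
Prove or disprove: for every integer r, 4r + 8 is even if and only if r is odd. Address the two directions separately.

(→) This fails: take r = 4. Then 4r + 8 = 24, which is even, yet r = 4 is even, not odd.

(←) Suppose r is odd. Since 4 is even, 4r is even for every r, so 4r + 8 has the same parity as 8, which is even. Hence 4r + 8 is even.

The forward direction fails; the converse holds.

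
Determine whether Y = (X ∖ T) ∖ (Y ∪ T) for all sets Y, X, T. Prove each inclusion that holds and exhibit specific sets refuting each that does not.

Both inclusions fail.

(⊆) This inclusion fails. Take Y = {1}, X = ∅, T = ∅; then 1 ∈ Y but 1 ∉ (X ∖ T) ∖ (Y ∪ T).

(⊇) This inclusion fails. Take Y = ∅, X = {1}, T = ∅; then 1 ∈ (X ∖ T) ∖ (Y ∪ T) but 1 ∉ Y.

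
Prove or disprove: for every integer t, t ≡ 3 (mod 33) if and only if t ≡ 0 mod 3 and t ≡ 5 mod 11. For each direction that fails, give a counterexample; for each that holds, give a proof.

Neither direction holds.

(⇒) This fails: t = 3 gives 3 ≡ 3 (mod 33) but 3 ≡ 3 (mod 11), so the conjunction on the right does not hold.

(⇐) This fails: t = 27 satisfies both congruences on the right (27 ≡ 0 mod 3 and 27 ≡ 5 mod 11) yet 27 ≡ 27 (mod 33), not 3.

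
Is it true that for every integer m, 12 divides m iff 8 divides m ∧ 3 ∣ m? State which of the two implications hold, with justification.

(⟹) This fails: take m = 12. Certainly 12 ∣ 12, but 8 ∤ 12.

(⟸) Suppose 8 ∣ m and 3 ∣ m. Any common multiple of 8 and 3 is a multiple of their lcm; here gcd(8, 3) = 1, so lcm(8, 3) = 8·3 = 24, so 24 ∣ m. Since 12 ∣ 24, it follows that 12 ∣ m.

Not equivalent: only (⇐) holds.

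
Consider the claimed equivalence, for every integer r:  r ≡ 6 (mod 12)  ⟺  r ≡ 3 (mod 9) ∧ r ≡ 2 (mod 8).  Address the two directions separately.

(←) If r ≡ 3 (mod 9) and r ≡ 2 (mod 8), then by the Chinese remainder theorem r ≡ 66 (mod 72). Since 66 ≡ 6 (mod 12) and 12 ∣ 72, we get r ≡ 6 (mod 12).

(→) This fails: r = 6 gives 6 ≡ 6 (mod 12) but 6 ≡ 6 (mod 9), so the conjunction on the right does not hold.

Not equivalent: only (⇐) holds.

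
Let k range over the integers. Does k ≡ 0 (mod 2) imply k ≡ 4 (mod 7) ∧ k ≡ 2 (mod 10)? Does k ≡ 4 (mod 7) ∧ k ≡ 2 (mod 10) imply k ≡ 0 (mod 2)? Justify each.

Only the converse holds.

(→) This fails: k = 0 gives 0 ≡ 0 (mod 2) but 0 ≡ 0 (mod 7), so the conjunction on the right does not hold.

(←) Conversely, if k ≡ 4 (mod 7) and k ≡ 2 (mod 10), then by the Chinese remainder theorem k ≡ 32 (mod 70). Since 32 ≡ 0 (mod 2) and 2 ∣ 70, we get k ≡ 0 (mod 2).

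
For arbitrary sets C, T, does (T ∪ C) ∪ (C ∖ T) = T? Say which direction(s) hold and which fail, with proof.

(⟹) This inclusion fails. Take C = {1}, T = ∅; then 1 ∈ (T ∪ C) ∪ (C ∖ T) but 1 ∉ T.

(⟸) Let x ∈ T. Then either x ∈ T and x ∉ C; or x ∈ C ∩ T. In each case x ∈ (T ∪ C) ∪ (C ∖ T), so T ⊆ (T ∪ C) ∪ (C ∖ T).

(⊆) fails; (⊇) holds.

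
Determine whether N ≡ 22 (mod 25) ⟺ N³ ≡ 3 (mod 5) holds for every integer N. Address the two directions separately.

The forward direction holds; the converse fails.

(⟹) Suppose N ≡ 22 (mod 25). Then N³ ≡ 22³ = 10648 (mod 25), and since 5 ∣ 25, also N³ ≡ 3 (mod 5).

(⟸) This fails: take N = 2. Then 2³ = 8 ≡ 3 (mod 5), yet 2 ≡ 2 (mod 25), not 22.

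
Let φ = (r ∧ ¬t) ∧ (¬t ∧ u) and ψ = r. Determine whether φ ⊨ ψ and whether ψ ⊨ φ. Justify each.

(⇒) Assume the antecedent. If u is true, the antecedent forces (u = T, t = F, r = T), and r holds there. If u is false, the antecedent cannot hold. Either way r holds.

(⇐) This fails. Under u = F, t = F, r = T, the left side is false but the right side is true.

Only the forward direction holds.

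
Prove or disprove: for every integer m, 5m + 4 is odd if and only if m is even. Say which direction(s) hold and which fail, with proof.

Forward direction. This fails: m = 7 gives 5m + 4 = 39, which is odd, but 7 is odd, not even.

Converse. This also fails: m = 4 is even, but 5m + 4 = 24 is even, not odd.

(⇒) fails and (⇐) fails.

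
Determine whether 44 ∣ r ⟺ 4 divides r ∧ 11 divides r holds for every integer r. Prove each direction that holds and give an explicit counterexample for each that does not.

Forward direction. If 44 ∣ r, write r = 44q. Since 44 = 11·4, r = 4·(11q), so 4 ∣ r; and since 44 = 4·11, r = 11·(4q), so 11 ∣ r.

Converse. Suppose 4 ∣ r and 11 ∣ r. Any common multiple of 4 and 11 is a multiple of their lcm; here gcd(4, 11) = 1, so lcm(4, 11) = 4·11 = 44, so 44 ∣ r.

Both directions hold; the statement is true.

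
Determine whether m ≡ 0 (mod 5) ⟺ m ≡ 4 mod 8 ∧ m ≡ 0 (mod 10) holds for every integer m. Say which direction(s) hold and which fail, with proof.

The forward direction fails; the converse holds.

(⇒) This fails: m = 0 gives 0 ≡ 0 (mod 5) but 0 ≡ 0 (mod 8), so the conjunction on the right does not hold.

(⇐) Conversely, if m ≡ 4 (mod 8) and m ≡ 0 (mod 10), then by the Chinese remainder theorem m ≡ 20 (mod 40). Since 20 ≡ 0 (mod 5) and 5 ∣ 40, we get m ≡ 0 (mod 5).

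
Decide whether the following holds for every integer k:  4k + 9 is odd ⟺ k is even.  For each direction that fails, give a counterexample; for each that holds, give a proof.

[⇒] This fails: take k = 3. Then 4k + 9 = 21, which is odd, yet k = 3 is odd, not even.

[⇐] Suppose k is even. Since 4 is even, 4k is even for every k, so 4k + 9 has the same parity as 9, which is odd. Hence 4k + 9 is odd.

Not equivalent: only (⇐) holds.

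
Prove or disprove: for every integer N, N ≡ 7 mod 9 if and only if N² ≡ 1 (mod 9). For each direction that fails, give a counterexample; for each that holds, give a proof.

Forward direction. This fails: take N = 7. Then 7 ≡ 7 (mod 9), but 7² = 49 ≡ 4 (mod 9), not 1.

Converse. This fails: take N = 1. Then 1² = 1 ≡ 1 (mod 9), yet 1 ≡ 1 (mod 9), not 7.

Neither implication holds.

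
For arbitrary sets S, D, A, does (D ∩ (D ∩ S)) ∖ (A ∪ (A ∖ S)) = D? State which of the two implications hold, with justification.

(⟹) Let x ∈ (D ∩ (D ∩ S)) ∖ (A ∪ (A ∖ S)). Then x ∈ S ∩ D and x ∉ A, from which x ∈ D.

(⟸) This inclusion fails. Take S = ∅, D = {1}, A = ∅; then 1 ∈ D but 1 ∉ (D ∩ (D ∩ S)) ∖ (A ∪ (A ∖ S)).

The sets are not equal: only the forward inclusion holds.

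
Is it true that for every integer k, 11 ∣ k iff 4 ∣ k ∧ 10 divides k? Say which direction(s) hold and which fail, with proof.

(⇒) fails and (⇐) fails.

Forward direction. This fails: take k = 11. Certainly 11 ∣ 11, but 4 ∤ 11.

Converse. This fails: take k = 20. Both 4 ∣ 20 and 10 ∣ 20, yet 20 is not a multiple of 11 (since 20 = 1·11 + 9), so 11 ∤ 20.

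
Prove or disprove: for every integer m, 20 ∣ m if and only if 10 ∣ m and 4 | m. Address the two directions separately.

Equivalent; both directions hold.

(⟸) Suppose 10 ∣ m and 4 ∣ m. Any common multiple of 10 and 4 is a multiple of their lcm; here lcm(10, 4) = 10·4/gcd(10, 4) = 40/2 = 20, so 20 ∣ m.

(⟹) If 20 ∣ m, write m = 20q. Since 20 = 2·10, m = 10·(2q), so 10 ∣ m; and since 20 = 5·4, m = 4·(5q), so 4 ∣ m.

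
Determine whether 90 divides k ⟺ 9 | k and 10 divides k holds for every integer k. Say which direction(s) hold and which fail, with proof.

Both implications hold.

(→) If 90 ∣ k, write k = 90q. Since 90 = 10·9, k = 9·(10q), so 9 ∣ k; and since 90 = 9·10, k = 10·(9q), so 10 ∣ k.

(←) Suppose 9 ∣ k and 10 ∣ k. Any common multiple of 9 and 10 is a multiple of their lcm; here gcd(9, 10) = 1, so lcm(9, 10) = 9·10 = 90, so 90 ∣ k.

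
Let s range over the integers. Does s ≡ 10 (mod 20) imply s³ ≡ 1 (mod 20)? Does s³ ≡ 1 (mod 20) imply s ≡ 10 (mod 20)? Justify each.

(→) This fails: take s = 10. Then 10 ≡ 10 (mod 20), but 10³ = 1000 ≡ 0 (mod 20), not 1.

(←) This fails: take s = 1. Then 1³ = 1 ≡ 1 (mod 20), yet 1 ≡ 1 (mod 20), not 10.

Neither implication holds.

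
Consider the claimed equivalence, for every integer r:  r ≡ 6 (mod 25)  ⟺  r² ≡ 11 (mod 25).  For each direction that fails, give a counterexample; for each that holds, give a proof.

[⇒] Suppose r ≡ 6 (mod 25). Write r = 25j + 6. Then (25j + 6)² = 625j² + 300j + 36 = 25(25j² + 12j + 1) + 11, so r² ≡ 11 (mod 25).

[⇐] This fails: take r = 19. Then 19² = 361 ≡ 11 (mod 25), yet 19 ≡ 19 (mod 25), not 6.

Not equivalent: only (⇒) holds.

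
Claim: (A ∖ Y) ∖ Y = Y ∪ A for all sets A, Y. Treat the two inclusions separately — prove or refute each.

Only the forward inclusion holds.

Reverse inclusion. This inclusion fails. Take A = ∅, Y = {1}; then 1 ∈ Y ∪ A but 1 ∉ (A ∖ Y) ∖ Y.

Forward inclusion. Let x ∈ (A ∖ Y) ∖ Y. Then x ∈ A and x ∉ Y, from which x ∈ Y ∪ A.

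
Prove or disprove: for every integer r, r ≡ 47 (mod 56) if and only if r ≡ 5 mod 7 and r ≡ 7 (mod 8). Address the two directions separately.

Equivalent; both directions hold.

(→) Suppose r ≡ 47 (mod 56); write r = 56j + 47. Since 7 ∣ 56, reducing mod 7 gives r ≡ 47 ≡ 5 (mod 7); since 8 ∣ 56, reducing mod 8 gives r ≡ 47 ≡ 7 (mod 8).

(←) Conversely, if r ≡ 5 (mod 7) and r ≡ 7 (mod 8), then by the Chinese remainder theorem r ≡ 47 (mod 56). This is exactly r ≡ 47 (mod 56).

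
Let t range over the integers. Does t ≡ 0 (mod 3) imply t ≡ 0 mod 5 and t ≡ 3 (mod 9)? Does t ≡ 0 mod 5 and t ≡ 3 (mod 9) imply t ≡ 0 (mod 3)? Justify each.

Only the converse holds.

Converse. If t ≡ 0 (mod 5) and t ≡ 3 (mod 9), then by the Chinese remainder theorem t ≡ 30 (mod 45). Since 30 ≡ 0 (mod 3) and 3 ∣ 45, we get t ≡ 0 (mod 3).

Forward direction. This fails: t = 0 gives 0 ≡ 0 (mod 3) but 0 ≡ 0 (mod 9), so the conjunction on the right does not hold.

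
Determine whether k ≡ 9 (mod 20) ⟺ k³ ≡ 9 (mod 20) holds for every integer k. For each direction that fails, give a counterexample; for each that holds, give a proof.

Both directions hold.

[⇒] Suppose k ≡ 9 (mod 20). Write k = 20j + 9. Then (20j + 9)³ = 8000j³ + 10800j² + 4860j + 729 = 20(400j³ + 540j² + 243j + 36) + 9, so k³ ≡ 9 (mod 20).

[⇐] Conversely, suppose k³ ≡ 9 (mod 20). The only residue r in {0, …, 19} with r³ ≡ 9 (mod 20) is r = 9, so k ≡ 9 (mod 20).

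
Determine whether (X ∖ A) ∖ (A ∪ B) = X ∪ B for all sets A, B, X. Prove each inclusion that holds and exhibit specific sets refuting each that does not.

(⊆) Let x ∈ (X ∖ A) ∖ (A ∪ B). Then x ∈ X and x ∉ A, B, from which x ∈ X ∪ B.

(⊇) This inclusion fails. Take A = ∅, B = {1}, X = ∅; then 1 ∈ X ∪ B but 1 ∉ (X ∖ A) ∖ (A ∪ B).

Only the forward inclusion holds.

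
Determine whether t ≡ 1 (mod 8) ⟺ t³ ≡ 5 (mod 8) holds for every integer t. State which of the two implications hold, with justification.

Neither direction holds.

Forward direction. This fails: take t = 1. Then 1 ≡ 1 (mod 8), but 1³ = 1 ≡ 1 (mod 8), not 5.

Converse. This fails: take t = 5. Then 5³ = 125 ≡ 5 (mod 8), yet 5 ≡ 5 (mod 8), not 1.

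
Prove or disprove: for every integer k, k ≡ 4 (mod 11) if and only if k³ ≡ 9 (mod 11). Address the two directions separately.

(→) Suppose k ≡ 4 (mod 11). Write k = 11j + 4. Then (11j + 4)³ = 1331j³ + 1452j² + 528j + 64 = 11(121j³ + 132j² + 48j + 5) + 9, so k³ ≡ 9 (mod 11).

(←) Conversely, suppose k³ ≡ 9 (mod 11). The only residue r in {0, …, 10} with r³ ≡ 9 (mod 11) is r = 4, so k ≡ 4 (mod 11).

Both directions hold; the statement is true.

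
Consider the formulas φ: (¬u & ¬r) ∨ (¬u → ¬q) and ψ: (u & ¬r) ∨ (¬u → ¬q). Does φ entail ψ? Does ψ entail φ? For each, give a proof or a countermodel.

(⇒) fails; (⇐) holds.

[⇐] Assume the antecedent. If u is true, (¬u & ¬r) ∨ (¬u → ¬q) reduces to true regardless of the other variables. If u is false, the antecedent forces (u = F, q = F, r = F) or (u = F, q = F, r = T), and (¬u & ¬r) ∨ (¬u → ¬q) holds there. Either way (¬u & ¬r) ∨ (¬u → ¬q) holds.

[⇒] This fails. Under u = F, q = T, r = F, the left side is true but the right side is false.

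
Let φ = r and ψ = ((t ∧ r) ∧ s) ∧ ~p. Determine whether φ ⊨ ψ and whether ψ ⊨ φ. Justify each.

[⇐] Assume the antecedent. If r is true, r reduces to true regardless of the other variables. If r is false, the antecedent cannot hold. Either way r holds.

[⇒] This fails. Under r = T, t = F, p = F, s = F, the left side is true but the right side is false.

The forward direction fails; the converse holds.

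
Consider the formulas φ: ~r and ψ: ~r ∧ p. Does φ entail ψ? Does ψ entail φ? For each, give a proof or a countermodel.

[⇒] This fails. Under r = F, p = F, the left side is true but the right side is false.

[⇐] Assume the antecedent. If r is true, the antecedent cannot hold. If r is false, ~r reduces to true regardless of the other variables. Either way ~r holds.

(⇒) fails; (⇐) holds.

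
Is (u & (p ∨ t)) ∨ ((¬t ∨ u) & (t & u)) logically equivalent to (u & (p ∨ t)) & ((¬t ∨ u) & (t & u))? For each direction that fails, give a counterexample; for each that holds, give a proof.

Forward direction. This fails. Under t = F, p = T, u = T, the left side is true but the right side is false.

Converse. Assume the antecedent. If t is true, the antecedent forces (t = T, p = F, u = T) or (t = T, p = T, u = T), and the consequent holds there. If t is false, the antecedent cannot hold. Either way the consequent holds.

(⇒) fails; (⇐) holds.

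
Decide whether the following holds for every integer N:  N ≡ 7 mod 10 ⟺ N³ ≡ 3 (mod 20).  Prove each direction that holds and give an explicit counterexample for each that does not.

Only the converse holds.

Forward direction. This fails: take N = 17. Then 17 ≡ 7 (mod 10), but 17³ = 4913 ≡ 13 (mod 20), not 3.

Converse. The residues r modulo 20 with r³ ≡ 3 (mod 20) are exactly {7}, and each is ≡ 7 (mod 10).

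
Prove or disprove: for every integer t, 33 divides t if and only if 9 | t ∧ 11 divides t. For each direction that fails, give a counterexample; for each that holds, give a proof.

(→) This fails: take t = 33. Certainly 33 ∣ 33, but 9 ∤ 33.

(←) Suppose 9 ∣ t and 11 ∣ t. Any common multiple of 9 and 11 is a multiple of their lcm; here gcd(9, 11) = 1, so lcm(9, 11) = 9·11 = 99, so 99 ∣ t. Since 33 ∣ 99, it follows that 33 ∣ t.

(⇒) fails; (⇐) holds.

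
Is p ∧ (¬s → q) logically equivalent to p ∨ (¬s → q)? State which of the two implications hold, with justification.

Only the forward implication holds.

(⇒) Assume the antecedent. If s is true, p ∨ (¬s → q) reduces to true regardless of the other variables. If s is false, the antecedent forces (s = F, q = T, p = T), and p ∨ (¬s → q) holds there. Either way p ∨ (¬s → q) holds.

(⇐) This fails. Under s = T, q = F, p = F, the left side is false but the right side is true.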